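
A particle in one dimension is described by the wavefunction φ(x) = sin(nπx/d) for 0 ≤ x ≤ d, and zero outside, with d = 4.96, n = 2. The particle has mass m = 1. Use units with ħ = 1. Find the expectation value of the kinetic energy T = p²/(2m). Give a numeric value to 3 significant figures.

T = −(ħ²/2m) d²/dx², so ⟨T⟩ = −(ħ²/2m) ∫ φ*·φ'' dx / ∫|φ|² dx; with m = 1.
d/dx sin(nπx/d) = (nπ/d)·cos(nπx/d) and d²/dx² sin(nπx/d) = −(nπ/d)²·sin(nπx/d); on 0 ≤ x ≤ d, ∫sin²(nπx/d) dx = d/2 and ∫sin(nπx/d)·cos(nπx/d) dx = 0.
State is unnormalized: ∫|φ|² dx = 2.4800, and ∫φ*·(−ħ²/2m · φ'') dx = 1.9898, so ⟨T⟩ = 1.9898 / 2.4800.
⟨T⟩ = 0.80235.

0.802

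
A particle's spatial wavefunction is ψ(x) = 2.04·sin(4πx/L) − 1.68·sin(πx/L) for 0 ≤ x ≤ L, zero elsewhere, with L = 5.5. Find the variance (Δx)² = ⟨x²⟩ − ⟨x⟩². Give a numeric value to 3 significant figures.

1.84

Compute ⟨x⟩ and ⟨x²⟩ separately, then (Δx)² = ⟨x²⟩ − ⟨x⟩².
On 0 ≤ x ≤ L (j ≠ l): ∫sin²(jπx/L) dx = L/2, ∫sin(jπx/L)·sin(lπx/L) dx = 0; diagonal moments ∫x·sin²(jπx/L) dx = L²/4, ∫x²·sin²(jπx/L) dx = L³·(1/6 − 1/(4j²π²)); cross terms ∫x·sin(jπx/L)·sin(lπx/L) dx = 0 for j + l even and −4jlL²/(π²(j² − l²)²) for j + l odd, ∫x²·sin(jπx/L)·sin(lπx/L) dx = (−1)^(j+l)·4jlL³/(π²(j² − l²)²); higher powers the same way via product-to-sum and parts.
Normalization: ∫|ψ|² dx = 19.206.
⟨x⟩ = 2.8278 and ⟨x²⟩ = 9.8348.
(Δx)² = 9.8348 − (2.8278)² = 1.8384.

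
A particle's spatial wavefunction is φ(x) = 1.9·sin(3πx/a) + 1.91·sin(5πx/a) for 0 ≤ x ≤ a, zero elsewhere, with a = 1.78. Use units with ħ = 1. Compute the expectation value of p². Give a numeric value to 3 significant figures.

p² φ = −ħ² d²φ/dx²; ⟨p²⟩ = −ħ² ∫ φ*·φ'' dx / ∫|φ|² dx.
d²/dx² sin(jπx/a) = −(jπ/a)²·sin(jπx/a); on 0 ≤ x ≤ a, ∫sin²(jπx/a) dx = a/2 and ∫sin(jπx/a)·sin(lπx/a) dx = 0 for j ≠ l, so only diagonal terms survive in ∫|φ|² and ∫φ·φ″; ∫φ·φ′ dx = [φ²/2] between the walls = 0.
State is unnormalized: ∫|φ|² dx = 6.4597, and ∫φ*·(−ħ² φ'') dx = 342.92, so ⟨p²⟩ = 342.92 / 6.4597.
⟨p²⟩ = 53.086.

53.1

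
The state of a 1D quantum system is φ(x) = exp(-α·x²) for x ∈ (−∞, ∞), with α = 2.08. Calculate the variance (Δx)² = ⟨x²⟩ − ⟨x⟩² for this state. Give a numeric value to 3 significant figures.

0.120

Compute ⟨x⟩ and ⟨x²⟩ separately, then (Δx)² = ⟨x²⟩ − ⟨x⟩².
Gaussian moments: ∫x^(2j)·e^(−2αx²) dx = (2j−1)!!/(4α)^j · √(π/(2α)), odd powers integrate to 0; here √(π/(2α)) = 0.86902.
Normalization: ∫|φ|² dx = 0.86902.
⟨x⟩ = 0.0000 and ⟨x²⟩ = 0.12019.
(Δx)² = 0.12019 − (0.0000)² = 0.12019.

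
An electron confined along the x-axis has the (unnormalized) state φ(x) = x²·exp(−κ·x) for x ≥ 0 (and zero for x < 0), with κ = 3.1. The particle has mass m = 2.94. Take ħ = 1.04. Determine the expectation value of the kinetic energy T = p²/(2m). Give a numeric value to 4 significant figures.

T = −(ħ²/2m) d²/dx², so ⟨T⟩ = −(ħ²/2m) ∫ φ*·φ'' dx / ∫|φ|² dx; with m = 2.94.
Differentiate x²·exp(−κ·x) with the product rule; every integrand then reduces to terms xʲ·e^(−2κx) on [0, ∞), with ∫₀^∞ xʲ·e^(−2κx) dx = j!/(2κ)^(j+1).
State is unnormalized: ∫|φ|² dx = 0.0026197, and ∫φ*·(−ħ²/2m · φ'') dx = 0.0015436, so ⟨T⟩ = 0.0015436 / 0.0026197.
⟨T⟩ = 0.58924.

0.5892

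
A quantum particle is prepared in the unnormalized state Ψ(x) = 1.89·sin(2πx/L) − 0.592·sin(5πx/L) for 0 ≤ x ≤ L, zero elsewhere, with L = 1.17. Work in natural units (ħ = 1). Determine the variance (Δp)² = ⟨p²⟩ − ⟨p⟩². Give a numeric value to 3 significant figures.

Compute ⟨p⟩ and ⟨p²⟩ separately; (Δp)² = ⟨p²⟩ − ⟨p⟩².
d²/dx² sin(jπx/L) = −(jπ/L)²·sin(jπx/L); on 0 ≤ x ≤ L, ∫sin²(jπx/L) dx = L/2 and ∫sin(jπx/L)·sin(lπx/L) dx = 0 for j ≠ l, so only diagonal terms survive in ∫|Ψ|² and ∫Ψ·Ψ″; ∫Ψ·Ψ′ dx = [Ψ²/2] between the walls = 0.
Normalization: ∫|Ψ|² dx = 2.2947.
⟨p⟩ = 0.0000 and ⟨p²⟩ = 42.367.
(Δp)² = 42.367 − (0.0000)² = 42.367.

42.4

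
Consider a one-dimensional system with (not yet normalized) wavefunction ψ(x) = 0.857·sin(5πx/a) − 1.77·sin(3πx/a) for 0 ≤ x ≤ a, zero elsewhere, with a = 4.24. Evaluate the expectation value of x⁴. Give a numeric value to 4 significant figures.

⟨x⁴⟩ = ∫ x⁴·|ψ|² dx / ∫|ψ|² dx (integrals over the domain).
On 0 ≤ x ≤ a (j ≠ l): ∫sin²(jπx/a) dx = a/2, ∫sin(jπx/a)·sin(lπx/a) dx = 0; diagonal moments ∫x·sin²(jπx/a) dx = a²/4, ∫x²·sin²(jπx/a) dx = a³·(1/6 − 1/(4j²π²)); cross terms ∫x·sin(jπx/a)·sin(lπx/a) dx = 0 for j + l even and −4jla²/(π²(j² − l²)²) for j + l odd, ∫x²·sin(jπx/a)·sin(lπx/a) dx = (−1)^(j+l)·4jla³/(π²(j² − l²)²); higher powers the same way via product-to-sum and parts.
State is unnormalized: ∫|ψ|² dx = 8.1988, and ∫ψ*·x⁴·ψ dx = 338.61, so ⟨x⁴⟩ = 338.61 / 8.1988.
⟨x⁴⟩ = 41.300.

41.30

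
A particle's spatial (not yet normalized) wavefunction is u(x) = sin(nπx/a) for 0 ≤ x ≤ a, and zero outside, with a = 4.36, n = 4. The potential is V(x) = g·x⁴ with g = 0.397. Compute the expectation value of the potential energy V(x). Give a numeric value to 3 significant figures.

⟨V⟩ = ∫ V(x)·|u|² dx / ∫|u|² dx.
With sin²θ = (1 − cos2θ)/2 on 0 ≤ x ≤ a: ∫sin²(nπx/a) dx = a/2, ∫x·sin²(nπx/a) dx = a²/4, ∫x²·sin²(nπx/a) dx = a³·(1/6 − 1/(4n²π²)); higher powers xᵏ the same way, integrating xᵏ·cos(2nπx/a) by parts.
State is unnormalized: ∫|u|² dx = 2.1800, and ∫u*·V(x)·u dx = 60.588, so ⟨V⟩ = 60.588 / 2.1800.
⟨V⟩ = 27.793.

27.8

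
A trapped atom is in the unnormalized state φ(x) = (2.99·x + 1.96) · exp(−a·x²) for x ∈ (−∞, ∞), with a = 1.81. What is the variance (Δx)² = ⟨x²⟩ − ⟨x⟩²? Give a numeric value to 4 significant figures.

Compute ⟨x⟩ and ⟨x²⟩ separately, then (Δx)² = ⟨x²⟩ − ⟨x⟩².
Expand each integrand as polynomial × e^(−2ax²) and use ∫x^(2j)·e^(−2ax²) dx = (2j−1)!!/(4a)^j · √(π/(2a)), odd powers → 0; here √(π/(2a)) = 0.93158.
Normalization: ∫|φ|² dx = 4.7291.
⟨x⟩ = 0.31890 and ⟨x²⟩ = 0.20532.
(Δx)² = 0.20532 − (0.31890)² = 0.10362.

0.1036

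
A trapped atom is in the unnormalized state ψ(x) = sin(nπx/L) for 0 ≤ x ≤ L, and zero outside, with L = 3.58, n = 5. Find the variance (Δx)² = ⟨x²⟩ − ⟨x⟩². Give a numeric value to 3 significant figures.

Compute ⟨x⟩ and ⟨x²⟩ separately, then (Δx)² = ⟨x²⟩ − ⟨x⟩².
With sin²θ = (1 − cos2θ)/2 on 0 ≤ x ≤ L: ∫sin²(nπx/L) dx = L/2, ∫x·sin²(nπx/L) dx = L²/4, ∫x²·sin²(nπx/L) dx = L³·(1/6 − 1/(4n²π²)); higher powers xᵏ the same way, integrating xᵏ·cos(2nπx/L) by parts.
Normalization: ∫|ψ|² dx = 1.7900.
⟨x⟩ = 1.7900 and ⟨x²⟩ = 4.2462.
(Δx)² = 4.2462 − (1.7900)² = 1.0421.

1.04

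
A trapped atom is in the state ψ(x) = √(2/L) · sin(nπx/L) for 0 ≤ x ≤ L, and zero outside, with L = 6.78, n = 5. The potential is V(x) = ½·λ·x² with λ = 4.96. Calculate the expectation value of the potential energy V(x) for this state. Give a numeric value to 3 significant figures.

37.8

⟨V⟩ = ∫ V(x)·|ψ|² dx.
With sin²θ = (1 − cos2θ)/2 on 0 ≤ x ≤ L: ∫sin²(nπx/L) dx = L/2, ∫x·sin²(nπx/L) dx = L²/4, ∫x²·sin²(nπx/L) dx = L³·(1/6 − 1/(4n²π²)); higher powers xᵏ the same way, integrating xᵏ·cos(2nπx/L) by parts.
⟨V⟩ = 37.770.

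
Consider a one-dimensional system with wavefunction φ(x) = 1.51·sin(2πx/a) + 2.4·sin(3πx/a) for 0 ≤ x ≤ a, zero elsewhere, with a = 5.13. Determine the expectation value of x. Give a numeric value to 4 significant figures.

⟨x⟩ = ∫ x·|φ|² dx / ∫|φ|² dx (integrals over the domain).
On 0 ≤ x ≤ a (j ≠ l): ∫sin²(jπx/a) dx = a/2, ∫sin(jπx/a)·sin(lπx/a) dx = 0; diagonal moments ∫x·sin²(jπx/a) dx = a²/4, ∫x²·sin²(jπx/a) dx = a³·(1/6 − 1/(4j²π²)); cross terms ∫x·sin(jπx/a)·sin(lπx/a) dx = 0 for j + l even and −4jla²/(π²(j² − l²)²) for j + l odd, ∫x²·sin(jπx/a)·sin(lπx/a) dx = (−1)^(j+l)·4jla³/(π²(j² − l²)²); higher powers the same way via product-to-sum and parts.
State is unnormalized: ∫|φ|² dx = 20.623, and ∫φ*·x·φ dx = 34.344, so ⟨x⟩ = 34.344 / 20.623.
⟨x⟩ = 1.6653.

1.665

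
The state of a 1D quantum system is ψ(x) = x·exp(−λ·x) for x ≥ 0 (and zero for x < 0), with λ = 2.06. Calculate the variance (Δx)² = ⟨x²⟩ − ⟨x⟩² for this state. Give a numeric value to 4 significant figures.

Compute ⟨x⟩ and ⟨x²⟩ separately, then (Δx)² = ⟨x²⟩ − ⟨x⟩².
Every integrand reduces to terms xʲ·e^(−2λx) on [0, ∞); use ∫₀^∞ xʲ·e^(−2λx) dx = j!/(2λ)^(j+1).
Normalization: ∫|ψ|² dx = 0.028598.
⟨x⟩ = 0.72816 and ⟨x²⟩ = 0.70695.
(Δx)² = 0.70695 − (0.72816)² = 0.17674.

0.1767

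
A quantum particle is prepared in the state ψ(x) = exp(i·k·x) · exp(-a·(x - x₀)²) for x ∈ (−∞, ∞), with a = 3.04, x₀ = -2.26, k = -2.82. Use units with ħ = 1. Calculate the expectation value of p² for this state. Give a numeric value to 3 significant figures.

11.0

p² ψ = −ħ² d²ψ/dx²; ⟨p²⟩ = −ħ² ∫ ψ*·ψ'' dx / ∫|ψ|² dx.
Gaussian moments (u = x − x₀): ∫u^(2j)·e^(−2au²) du = (2j−1)!!/(4a)^j · √(π/(2a)), odd powers integrate to 0; here √(π/(2a)) = 0.71882. Derivatives: ψ′ = (ik − 2au)·ψ, ψ″ = ((ik − 2au)² − 2a)·ψ; the odd-in-u pieces drop out.
State is unnormalized: ∫|ψ|² dx = 0.71882, and ∫ψ*·(−ħ² ψ'') dx = 7.9016, so ⟨p²⟩ = 7.9016 / 0.71882.
⟨p²⟩ = 10.992.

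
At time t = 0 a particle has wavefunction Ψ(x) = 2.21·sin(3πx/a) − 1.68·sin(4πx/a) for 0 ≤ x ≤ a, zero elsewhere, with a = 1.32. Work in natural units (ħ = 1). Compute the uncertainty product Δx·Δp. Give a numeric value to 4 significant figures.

2.190

Δx = √(⟨x²⟩−⟨x⟩²), Δp = √(⟨p²⟩−⟨p⟩²).
On 0 ≤ x ≤ a (j ≠ l): ∫sin²(jπx/a) dx = a/2, ∫sin(jπx/a)·sin(lπx/a) dx = 0; diagonal moments ∫x·sin²(jπx/a) dx = a²/4, ∫x²·sin²(jπx/a) dx = a³·(1/6 − 1/(4j²π²)); cross terms ∫x·sin(jπx/a)·sin(lπx/a) dx = 0 for j + l even and −4jla²/(π²(j² − l²)²) for j + l odd, ∫x²·sin(jπx/a)·sin(lπx/a) dx = (−1)^(j+l)·4jla³/(π²(j² − l²)²); higher powers the same way via product-to-sum and parts. d²/dx² sin(jπx/a) = −(jπ/a)²·sin(jπx/a); on 0 ≤ x ≤ a, ∫sin²(jπx/a) dx = a/2 and ∫sin(jπx/a)·sin(lπx/a) dx = 0 for j ≠ l, so only diagonal terms survive in ∫|Ψ|² and ∫Ψ·Ψ″; ∫Ψ·Ψ′ dx = [Ψ²/2] between the walls = 0.
Normalization: ∫|Ψ|² dx = 5.0863.
⟨x⟩ = 0.91248, ⟨x²⟩ = 0.90583 ⇒ Δx = 0.27059.
⟨p⟩ = 0.0000, ⟨p²⟩ = 65.501 ⇒ Δp = 8.0933.
Δx·Δp = 2.1899.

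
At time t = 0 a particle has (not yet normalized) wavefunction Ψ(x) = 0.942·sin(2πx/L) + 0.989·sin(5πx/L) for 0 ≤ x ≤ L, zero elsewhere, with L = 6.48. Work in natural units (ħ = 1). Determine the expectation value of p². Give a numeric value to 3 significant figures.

3.53

p² Ψ = −ħ² d²Ψ/dx²; ⟨p²⟩ = −ħ² ∫ Ψ*·Ψ'' dx / ∫|Ψ|² dx.
d²/dx² sin(jπx/L) = −(jπ/L)²·sin(jπx/L); on 0 ≤ x ≤ L, ∫sin²(jπx/L) dx = L/2 and ∫sin(jπx/L)·sin(lπx/L) dx = 0 for j ≠ l, so only diagonal terms survive in ∫|Ψ|² and ∫Ψ·Ψ″; ∫Ψ·Ψ′ dx = [Ψ²/2] between the walls = 0.
State is unnormalized: ∫|Ψ|² dx = 6.0442, and ∫Ψ*·(−ħ² Ψ'') dx = 21.325, so ⟨p²⟩ = 21.325 / 6.0442.
⟨p²⟩ = 3.5282.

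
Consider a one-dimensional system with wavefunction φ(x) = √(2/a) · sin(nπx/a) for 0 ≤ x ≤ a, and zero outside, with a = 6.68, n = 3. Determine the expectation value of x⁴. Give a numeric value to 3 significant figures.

376.

⟨x⁴⟩ = ∫ x⁴·|φ|² dx (integrals over the domain).
With sin²θ = (1 − cos2θ)/2 on 0 ≤ x ≤ a: ∫sin²(nπx/a) dx = a/2, ∫x·sin²(nπx/a) dx = a²/4, ∫x²·sin²(nπx/a) dx = a³·(1/6 − 1/(4n²π²)); higher powers xᵏ the same way, integrating xᵏ·cos(2nπx/a) by parts.
⟨x⁴⟩ = 376.19.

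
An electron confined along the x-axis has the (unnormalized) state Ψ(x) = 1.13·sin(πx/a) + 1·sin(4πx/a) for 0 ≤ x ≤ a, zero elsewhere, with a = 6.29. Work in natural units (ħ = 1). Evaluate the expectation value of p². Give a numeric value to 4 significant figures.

p² Ψ = −ħ² d²Ψ/dx²; ⟨p²⟩ = −ħ² ∫ Ψ*·Ψ'' dx / ∫|Ψ|² dx.
d²/dx² sin(jπx/a) = −(jπ/a)²·sin(jπx/a); on 0 ≤ x ≤ a, ∫sin²(jπx/a) dx = a/2 and ∫sin(jπx/a)·sin(lπx/a) dx = 0 for j ≠ l, so only diagonal terms survive in ∫|Ψ|² and ∫Ψ·Ψ″; ∫Ψ·Ψ′ dx = [Ψ²/2] between the walls = 0.
State is unnormalized: ∫|Ψ|² dx = 7.1609, and ∫Ψ*·(−ħ² Ψ'') dx = 13.555, so ⟨p²⟩ = 13.555 / 7.1609.
⟨p²⟩ = 1.8929.

1.893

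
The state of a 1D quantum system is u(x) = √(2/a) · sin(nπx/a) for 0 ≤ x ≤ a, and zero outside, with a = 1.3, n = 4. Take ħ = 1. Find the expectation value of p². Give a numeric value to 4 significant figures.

p² u = −ħ² d²u/dx²; ⟨p²⟩ = −ħ² ∫ u*·u'' dx.
d/dx sin(nπx/a) = (nπ/a)·cos(nπx/a) and d²/dx² sin(nπx/a) = −(nπ/a)²·sin(nπx/a); on 0 ≤ x ≤ a, ∫sin²(nπx/a) dx = a/2 and ∫sin(nπx/a)·cos(nπx/a) dx = 0.
⟨p²⟩ = 93.440.

93.44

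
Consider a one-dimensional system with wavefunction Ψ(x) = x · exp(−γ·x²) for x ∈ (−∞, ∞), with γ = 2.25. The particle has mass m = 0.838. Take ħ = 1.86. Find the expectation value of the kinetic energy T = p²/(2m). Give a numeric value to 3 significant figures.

13.9

T = −(ħ²/2m) d²/dx², so ⟨T⟩ = −(ħ²/2m) ∫ Ψ*·Ψ'' dx / ∫|Ψ|² dx; with m = 0.838.
Expand each integrand as polynomial × e^(−2γx²) and use ∫x^(2j)·e^(−2γx²) dx = (2j−1)!!/(4γ)^j · √(π/(2γ)), odd powers → 0; here √(π/(2γ)) = 0.83554. Differentiate with the product rule, d/dx e^(−γx²) = −2γx·e^(−γx²).
State is unnormalized: ∫|Ψ|² dx = 0.092838, and ∫Ψ*·(−ħ²/2m · Ψ'') dx = 1.2935, so ⟨T⟩ = 1.2935 / 0.092838.
⟨T⟩ = 13.933.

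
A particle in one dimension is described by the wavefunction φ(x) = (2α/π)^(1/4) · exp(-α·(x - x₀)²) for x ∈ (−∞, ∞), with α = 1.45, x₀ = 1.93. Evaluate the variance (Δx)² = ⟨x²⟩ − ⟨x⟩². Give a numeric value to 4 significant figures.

Compute ⟨x⟩ and ⟨x²⟩ separately, then (Δx)² = ⟨x²⟩ − ⟨x⟩².
Gaussian moments (u = x − x₀): ∫u^(2j)·e^(−2αu²) du = (2j−1)!!/(4α)^j · √(π/(2α)), odd powers integrate to 0; here √(π/(2α)) = 1.0408.
⟨x⟩ = 1.9300 and ⟨x²⟩ = 3.8973.
(Δx)² = 3.8973 − (1.9300)² = 0.17241.

0.1724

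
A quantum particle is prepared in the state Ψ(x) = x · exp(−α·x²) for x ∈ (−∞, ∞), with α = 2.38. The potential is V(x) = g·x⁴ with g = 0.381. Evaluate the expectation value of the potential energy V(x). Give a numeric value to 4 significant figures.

⟨V⟩ = ∫ V(x)·|Ψ|² dx / ∫|Ψ|² dx.
Expand each integrand as polynomial × e^(−2αx²) and use ∫x^(2j)·e^(−2αx²) dx = (2j−1)!!/(4α)^j · √(π/(2α)), odd powers → 0; here √(π/(2α)) = 0.81240.
State is unnormalized: ∫|Ψ|² dx = 0.085336, and ∫Ψ*·V(x)·Ψ dx = 0.0053812, so ⟨V⟩ = 0.0053812 / 0.085336.
⟨V⟩ = 0.063058.

0.06306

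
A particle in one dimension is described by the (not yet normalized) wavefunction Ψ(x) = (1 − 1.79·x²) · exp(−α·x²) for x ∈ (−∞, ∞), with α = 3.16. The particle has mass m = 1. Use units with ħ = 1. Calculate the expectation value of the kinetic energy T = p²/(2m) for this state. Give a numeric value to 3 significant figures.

2.90

T = −(ħ²/2m) d²/dx², so ⟨T⟩ = −(ħ²/2m) ∫ Ψ*·Ψ'' dx / ∫|Ψ|² dx; with m = 1.
Expand each integrand as polynomial × e^(−2αx²) and use ∫x^(2j)·e^(−2αx²) dx = (2j−1)!!/(4α)^j · √(π/(2α)), odd powers → 0; here √(π/(2α)) = 0.70504. Differentiate with the product rule, d/dx e^(−αx²) = −2αx·e^(−αx²).
State is unnormalized: ∫|Ψ|² dx = 0.54777, and ∫Ψ*·(−ħ²/2m · Ψ'') dx = 1.5859, so ⟨T⟩ = 1.5859 / 0.54777.
⟨T⟩ = 2.8951.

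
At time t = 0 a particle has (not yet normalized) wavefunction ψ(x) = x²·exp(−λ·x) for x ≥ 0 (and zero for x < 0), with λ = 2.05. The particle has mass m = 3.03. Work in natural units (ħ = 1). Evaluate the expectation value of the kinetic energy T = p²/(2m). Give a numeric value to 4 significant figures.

T = −(ħ²/2m) d²/dx², so ⟨T⟩ = −(ħ²/2m) ∫ ψ*·ψ'' dx / ∫|ψ|² dx; with m = 3.03.
Differentiate x²·exp(−λ·x) with the product rule; every integrand then reduces to terms xʲ·e^(−2λx) on [0, ∞), with ∫₀^∞ xʲ·e^(−2λx) dx = j!/(2λ)^(j+1).
State is unnormalized: ∫|ψ|² dx = 0.020715, and ∫ψ*·(−ħ²/2m · ψ'') dx = 0.0047886, so ⟨T⟩ = 0.0047886 / 0.020715.
⟨T⟩ = 0.23116.

0.2312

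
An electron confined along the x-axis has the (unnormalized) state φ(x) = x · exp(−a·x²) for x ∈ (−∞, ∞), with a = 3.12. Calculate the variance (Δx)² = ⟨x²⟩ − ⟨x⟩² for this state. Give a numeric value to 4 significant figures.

0.2404

Compute ⟨x⟩ and ⟨x²⟩ separately, then (Δx)² = ⟨x²⟩ − ⟨x⟩².
Expand each integrand as polynomial × e^(−2ax²) and use ∫x^(2j)·e^(−2ax²) dx = (2j−1)!!/(4a)^j · √(π/(2a)), odd powers → 0; here √(π/(2a)) = 0.70955.
Normalization: ∫|φ|² dx = 0.056855.
⟨x⟩ = 0.0000 and ⟨x²⟩ = 0.24038.
(Δx)² = 0.24038 − (0.0000)² = 0.24038.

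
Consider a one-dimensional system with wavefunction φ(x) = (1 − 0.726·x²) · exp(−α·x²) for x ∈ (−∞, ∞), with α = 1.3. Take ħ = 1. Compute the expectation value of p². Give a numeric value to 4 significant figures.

2.362

p² φ = −ħ² d²φ/dx²; ⟨p²⟩ = −ħ² ∫ φ*·φ'' dx / ∫|φ|² dx.
Expand each integrand as polynomial × e^(−2αx²) and use ∫x^(2j)·e^(−2αx²) dx = (2j−1)!!/(4α)^j · √(π/(2α)), odd powers → 0; here √(π/(2α)) = 1.0992. Differentiate with the product rule, d/dx e^(−αx²) = −2αx·e^(−αx²).
State is unnormalized: ∫|φ|² dx = 0.85657, and ∫φ*·(−ħ² φ'') dx = 2.0230, so ⟨p²⟩ = 2.0230 / 0.85657.
⟨p²⟩ = 2.3617.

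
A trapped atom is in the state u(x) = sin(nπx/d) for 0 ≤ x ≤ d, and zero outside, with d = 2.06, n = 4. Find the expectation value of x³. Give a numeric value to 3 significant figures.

⟨x³⟩ = ∫ x³·|u|² dx / ∫|u|² dx (integrals over the domain).
With sin²θ = (1 − cos2θ)/2 on 0 ≤ x ≤ d: ∫sin²(nπx/d) dx = d/2, ∫x·sin²(nπx/d) dx = d²/4, ∫x²·sin²(nπx/d) dx = d³·(1/6 − 1/(4n²π²)); higher powers xᵏ the same way, integrating xᵏ·cos(2nπx/d) by parts.
State is unnormalized: ∫|u|² dx = 1.0300, and ∫u*·x³·u dx = 2.2083, so ⟨x³⟩ = 2.2083 / 1.0300.
⟨x³⟩ = 2.1439.

2.14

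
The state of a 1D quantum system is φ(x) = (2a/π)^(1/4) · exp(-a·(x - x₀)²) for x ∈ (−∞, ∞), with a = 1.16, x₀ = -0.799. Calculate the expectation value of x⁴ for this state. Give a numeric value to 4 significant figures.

⟨x⁴⟩ = ∫ x⁴·|φ|² dx (integrals over the domain).
Gaussian moments (u = x − x₀): ∫u^(2j)·e^(−2au²) du = (2j−1)!!/(4a)^j · √(π/(2a)), odd powers integrate to 0; here √(π/(2a)) = 1.1637.
⟨x⁴⟩ = 1.3724.

1.372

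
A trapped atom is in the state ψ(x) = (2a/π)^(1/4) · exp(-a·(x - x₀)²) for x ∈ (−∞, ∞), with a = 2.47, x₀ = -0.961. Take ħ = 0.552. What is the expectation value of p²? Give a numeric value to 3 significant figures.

0.753

p² ψ = −ħ² d²ψ/dx²; ⟨p²⟩ = −ħ² ∫ ψ*·ψ'' dx.
Gaussian moments (u = x − x₀): ∫u^(2j)·e^(−2au²) du = (2j−1)!!/(4a)^j · √(π/(2a)), odd powers integrate to 0; here √(π/(2a)) = 0.79746. Derivatives: d/dx e^(−au²) = −2au·e^(−au²), d²/dx² e^(−au²) = (4a²u² − 2a)·e^(−au²).
⟨p²⟩ = 0.75262.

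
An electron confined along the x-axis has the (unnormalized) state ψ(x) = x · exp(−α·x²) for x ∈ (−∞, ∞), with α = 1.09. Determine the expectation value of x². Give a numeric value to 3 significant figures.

0.688

⟨x²⟩ = ∫ x²·|ψ|² dx / ∫|ψ|² dx (integrals over the domain).
Expand each integrand as polynomial × e^(−2αx²) and use ∫x^(2j)·e^(−2αx²) dx = (2j−1)!!/(4α)^j · √(π/(2α)), odd powers → 0; here √(π/(2α)) = 1.2005.
State is unnormalized: ∫|ψ|² dx = 0.27533, and ∫ψ*·x²·ψ dx = 0.18945, so ⟨x²⟩ = 0.18945 / 0.27533.
⟨x²⟩ = 0.68807.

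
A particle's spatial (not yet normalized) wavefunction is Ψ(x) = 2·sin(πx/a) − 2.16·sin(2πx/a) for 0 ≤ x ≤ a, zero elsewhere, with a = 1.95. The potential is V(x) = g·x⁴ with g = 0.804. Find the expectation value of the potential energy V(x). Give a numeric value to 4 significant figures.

⟨V⟩ = ∫ V(x)·|Ψ|² dx / ∫|Ψ|² dx.
On 0 ≤ x ≤ a (j ≠ l): ∫sin²(jπx/a) dx = a/2, ∫sin(jπx/a)·sin(lπx/a) dx = 0; diagonal moments ∫x·sin²(jπx/a) dx = a²/4, ∫x²·sin²(jπx/a) dx = a³·(1/6 − 1/(4j²π²)); cross terms ∫x·sin(jπx/a)·sin(lπx/a) dx = 0 for j + l even and −4jla²/(π²(j² − l²)²) for j + l odd, ∫x²·sin(jπx/a)·sin(lπx/a) dx = (−1)^(j+l)·4jla³/(π²(j² − l²)²); higher powers the same way via product-to-sum and parts.
State is unnormalized: ∫|Ψ|² dx = 8.4490, and ∫Ψ*·V(x)·Ψ dx = 25.909, so ⟨V⟩ = 25.909 / 8.4490.
⟨V⟩ = 3.0665.

3.067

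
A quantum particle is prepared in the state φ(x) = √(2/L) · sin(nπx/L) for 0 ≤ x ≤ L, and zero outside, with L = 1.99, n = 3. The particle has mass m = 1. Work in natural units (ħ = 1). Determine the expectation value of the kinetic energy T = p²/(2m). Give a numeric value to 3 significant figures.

11.2

T = −(ħ²/2m) d²/dx², so ⟨T⟩ = −(ħ²/2m) ∫ φ*·φ'' dx; with m = 1.
d/dx sin(nπx/L) = (nπ/L)·cos(nπx/L) and d²/dx² sin(nπx/L) = −(nπ/L)²·sin(nπx/L); on 0 ≤ x ≤ L, ∫sin²(nπx/L) dx = L/2 and ∫sin(nπx/L)·cos(nπx/L) dx = 0.
⟨T⟩ = 11.215.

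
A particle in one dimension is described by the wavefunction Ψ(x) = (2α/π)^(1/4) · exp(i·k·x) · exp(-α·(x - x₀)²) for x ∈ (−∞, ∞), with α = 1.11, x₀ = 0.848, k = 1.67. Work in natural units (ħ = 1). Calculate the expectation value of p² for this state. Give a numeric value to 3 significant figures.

3.90

p² Ψ = −ħ² d²Ψ/dx²; ⟨p²⟩ = −ħ² ∫ Ψ*·Ψ'' dx.
Gaussian moments (u = x − x₀): ∫u^(2j)·e^(−2αu²) du = (2j−1)!!/(4α)^j · √(π/(2α)), odd powers integrate to 0; here √(π/(2α)) = 1.1896. Derivatives: Ψ′ = (ik − 2αu)·Ψ, Ψ″ = ((ik − 2αu)² − 2α)·Ψ; the odd-in-u pieces drop out.
⟨p²⟩ = 3.8989.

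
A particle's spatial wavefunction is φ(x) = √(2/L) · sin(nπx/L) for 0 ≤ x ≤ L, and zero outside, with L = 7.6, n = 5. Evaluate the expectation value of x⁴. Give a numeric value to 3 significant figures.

⟨x⁴⟩ = ∫ x⁴·|φ|² dx (integrals over the domain).
With sin²θ = (1 − cos2θ)/2 on 0 ≤ x ≤ L: ∫sin²(nπx/L) dx = L/2, ∫x·sin²(nπx/L) dx = L²/4, ∫x²·sin²(nπx/L) dx = L³·(1/6 − 1/(4n²π²)); higher powers xᵏ the same way, integrating xᵏ·cos(2nπx/L) by parts.
⟨x⁴⟩ = 653.80.

654.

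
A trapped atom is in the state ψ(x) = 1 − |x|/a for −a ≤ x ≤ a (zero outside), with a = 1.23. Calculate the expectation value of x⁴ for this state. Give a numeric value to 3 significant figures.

0.0654

⟨x⁴⟩ = ∫ x⁴·|ψ|² dx / ∫|ψ|² dx (integrals over the domain).
ψ is even, so ∫ over [−a, a] = 2∫₀ᵃ with ψ = 1 − x/a there: ∫₀ᵃ (1 − x/a)² dx = a/3, ∫₀ᵃ x²(1 − x/a)² dx = a³/30, ∫₀ᵃ x⁴(1 − x/a)² dx = a⁵/105.
State is unnormalized: ∫|ψ|² dx = 0.82000, and ∫ψ*·x⁴·ψ dx = 0.053625, so ⟨x⁴⟩ = 0.053625 / 0.82000.
⟨x⁴⟩ = 0.065396.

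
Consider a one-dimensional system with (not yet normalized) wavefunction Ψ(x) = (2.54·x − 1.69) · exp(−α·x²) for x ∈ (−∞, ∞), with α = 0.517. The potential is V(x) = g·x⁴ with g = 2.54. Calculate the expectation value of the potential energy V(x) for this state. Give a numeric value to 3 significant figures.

5.50

⟨V⟩ = ∫ V(x)·|Ψ|² dx / ∫|Ψ|² dx.
Expand each integrand as polynomial × e^(−2αx²) and use ∫x^(2j)·e^(−2αx²) dx = (2j−1)!!/(4α)^j · √(π/(2α)), odd powers → 0; here √(π/(2α)) = 1.7431.
State is unnormalized: ∫|Ψ|² dx = 10.416, and ∫Ψ*·V(x)·Ψ dx = 57.316, so ⟨V⟩ = 57.316 / 10.416.
⟨V⟩ = 5.5025.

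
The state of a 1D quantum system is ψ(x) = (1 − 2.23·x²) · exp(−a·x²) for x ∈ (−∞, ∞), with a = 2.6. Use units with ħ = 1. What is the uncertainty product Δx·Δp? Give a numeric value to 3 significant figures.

Δx = √(⟨x²⟩−⟨x⟩²), Δp = √(⟨p²⟩−⟨p⟩²).
Expand each integrand as polynomial × e^(−2ax²) and use ∫x^(2j)·e^(−2ax²) dx = (2j−1)!!/(4a)^j · √(π/(2a)), odd powers → 0; here √(π/(2a)) = 0.77727. Differentiate with the product rule, d/dx e^(−ax²) = −2ax·e^(−ax²).
Normalization: ∫|ψ|² dx = 0.55115.
⟨x⟩ = 0.0000, ⟨x²⟩ = 0.054664 ⇒ Δx = 0.23380.
⟨p⟩ = 0.0000, ⟨p²⟩ = 6.4192 ⇒ Δp = 2.5336.
Δx·Δp = 0.59237.

0.592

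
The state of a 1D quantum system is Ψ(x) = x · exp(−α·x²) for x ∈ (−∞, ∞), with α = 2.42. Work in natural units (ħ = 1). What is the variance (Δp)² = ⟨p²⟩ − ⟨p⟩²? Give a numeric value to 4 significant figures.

Compute ⟨p⟩ and ⟨p²⟩ separately; (Δp)² = ⟨p²⟩ − ⟨p⟩².
Expand each integrand as polynomial × e^(−2αx²) and use ∫x^(2j)·e^(−2αx²) dx = (2j−1)!!/(4α)^j · √(π/(2α)), odd powers → 0; here √(π/(2α)) = 0.80566. Differentiate with the product rule, d/dx e^(−αx²) = −2αx·e^(−αx²).
Normalization: ∫|Ψ|² dx = 0.083229.
⟨p⟩ = 0.0000 and ⟨p²⟩ = 7.2600.
(Δp)² = 7.2600 − (0.0000)² = 7.2600.

7.260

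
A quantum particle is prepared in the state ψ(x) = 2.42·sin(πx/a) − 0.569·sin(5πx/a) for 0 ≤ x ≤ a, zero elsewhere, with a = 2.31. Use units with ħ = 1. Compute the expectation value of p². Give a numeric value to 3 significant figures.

p² ψ = −ħ² d²ψ/dx²; ⟨p²⟩ = −ħ² ∫ ψ*·ψ'' dx / ∫|ψ|² dx.
d²/dx² sin(jπx/a) = −(jπ/a)²·sin(jπx/a); on 0 ≤ x ≤ a, ∫sin²(jπx/a) dx = a/2 and ∫sin(jπx/a)·sin(lπx/a) dx = 0 for j ≠ l, so only diagonal terms survive in ∫|ψ|² and ∫ψ·ψ″; ∫ψ·ψ′ dx = [ψ²/2] between the walls = 0.
State is unnormalized: ∫|ψ|² dx = 7.1381, and ∫ψ*·(−ħ² ψ'') dx = 29.802, so ⟨p²⟩ = 29.802 / 7.1381.
⟨p²⟩ = 4.1751.

4.18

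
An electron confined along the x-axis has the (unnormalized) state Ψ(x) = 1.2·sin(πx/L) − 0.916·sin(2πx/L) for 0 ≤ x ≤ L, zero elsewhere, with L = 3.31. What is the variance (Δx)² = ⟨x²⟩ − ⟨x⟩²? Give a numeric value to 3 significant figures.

Compute ⟨x⟩ and ⟨x²⟩ separately, then (Δx)² = ⟨x²⟩ − ⟨x⟩².
On 0 ≤ x ≤ L (j ≠ l): ∫sin²(jπx/L) dx = L/2, ∫sin(jπx/L)·sin(lπx/L) dx = 0; diagonal moments ∫x·sin²(jπx/L) dx = L²/4, ∫x²·sin²(jπx/L) dx = L³·(1/6 − 1/(4j²π²)); cross terms ∫x·sin(jπx/L)·sin(lπx/L) dx = 0 for j + l even and −4jlL²/(π²(j² − l²)²) for j + l odd, ∫x²·sin(jπx/L)·sin(lπx/L) dx = (−1)^(j+l)·4jlL³/(π²(j² − l²)²); higher powers the same way via product-to-sum and parts.
Normalization: ∫|Ψ|² dx = 3.7718.
⟨x⟩ = 2.2301 and ⟨x²⟩ = 5.1539.
(Δx)² = 5.1539 − (2.2301)² = 0.18046.

0.180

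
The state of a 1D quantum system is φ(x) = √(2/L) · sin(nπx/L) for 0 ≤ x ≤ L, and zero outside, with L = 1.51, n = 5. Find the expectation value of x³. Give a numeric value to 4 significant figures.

0.8503

⟨x³⟩ = ∫ x³·|φ|² dx (integrals over the domain).
With sin²θ = (1 − cos2θ)/2 on 0 ≤ x ≤ L: ∫sin²(nπx/L) dx = L/2, ∫x·sin²(nπx/L) dx = L²/4, ∫x²·sin²(nπx/L) dx = L³·(1/6 − 1/(4n²π²)); higher powers xᵏ the same way, integrating xᵏ·cos(2nπx/L) by parts.
⟨x³⟩ = 0.85027.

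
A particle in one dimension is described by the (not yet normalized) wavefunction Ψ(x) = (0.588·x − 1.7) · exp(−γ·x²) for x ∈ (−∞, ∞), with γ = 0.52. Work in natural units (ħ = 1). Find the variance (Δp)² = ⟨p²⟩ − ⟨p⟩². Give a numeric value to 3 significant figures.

Compute ⟨p⟩ and ⟨p²⟩ separately; (Δp)² = ⟨p²⟩ − ⟨p⟩².
Expand each integrand as polynomial × e^(−2γx²) and use ∫x^(2j)·e^(−2γx²) dx = (2j−1)!!/(4γ)^j · √(π/(2γ)), odd powers → 0; here √(π/(2γ)) = 1.7380. Differentiate with the product rule, d/dx e^(−γx²) = −2γx·e^(−γx²).
Normalization: ∫|Ψ|² dx = 5.3118.
⟨p⟩ = 0.0000 and ⟨p²⟩ = 0.57656.
(Δp)² = 0.57656 − (0.0000)² = 0.57656.

0.577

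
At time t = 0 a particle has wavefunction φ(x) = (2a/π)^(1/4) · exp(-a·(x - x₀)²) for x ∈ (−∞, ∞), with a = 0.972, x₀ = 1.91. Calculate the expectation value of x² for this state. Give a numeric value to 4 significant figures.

⟨x²⟩ = ∫ x²·|φ|² dx (integrals over the domain).
Gaussian moments (u = x − x₀): ∫u^(2j)·e^(−2au²) du = (2j−1)!!/(4a)^j · √(π/(2a)), odd powers integrate to 0; here √(π/(2a)) = 1.2712.
⟨x²⟩ = 3.9053.

3.905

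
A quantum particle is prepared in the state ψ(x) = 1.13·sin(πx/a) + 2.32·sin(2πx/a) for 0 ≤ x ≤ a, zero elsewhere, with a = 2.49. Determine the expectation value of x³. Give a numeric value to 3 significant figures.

⟨x³⟩ = ∫ x³·|ψ|² dx / ∫|ψ|² dx (integrals over the domain).
On 0 ≤ x ≤ a (j ≠ l): ∫sin²(jπx/a) dx = a/2, ∫sin(jπx/a)·sin(lπx/a) dx = 0; diagonal moments ∫x·sin²(jπx/a) dx = a²/4, ∫x²·sin²(jπx/a) dx = a³·(1/6 − 1/(4j²π²)); cross terms ∫x·sin(jπx/a)·sin(lπx/a) dx = 0 for j + l even and −4jla²/(π²(j² − l²)²) for j + l odd, ∫x²·sin(jπx/a)·sin(lπx/a) dx = (−1)^(j+l)·4jla³/(π²(j² − l²)²); higher powers the same way via product-to-sum and parts.
State is unnormalized: ∫|ψ|² dx = 8.2908, and ∫ψ*·x³·ψ dx = 13.201, so ⟨x³⟩ = 13.201 / 8.2908.
⟨x³⟩ = 1.5923.

1.59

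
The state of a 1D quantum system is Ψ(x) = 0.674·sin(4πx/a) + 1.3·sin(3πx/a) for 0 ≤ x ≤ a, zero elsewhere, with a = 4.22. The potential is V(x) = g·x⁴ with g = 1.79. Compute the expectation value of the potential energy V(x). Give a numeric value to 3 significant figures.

⟨V⟩ = ∫ V(x)·|Ψ|² dx / ∫|Ψ|² dx.
On 0 ≤ x ≤ a (j ≠ l): ∫sin²(jπx/a) dx = a/2, ∫sin(jπx/a)·sin(lπx/a) dx = 0; diagonal moments ∫x·sin²(jπx/a) dx = a²/4, ∫x²·sin²(jπx/a) dx = a³·(1/6 − 1/(4j²π²)); cross terms ∫x·sin(jπx/a)·sin(lπx/a) dx = 0 for j + l even and −4jla²/(π²(j² − l²)²) for j + l odd, ∫x²·sin(jπx/a)·sin(lπx/a) dx = (−1)^(j+l)·4jla³/(π²(j² − l²)²); higher powers the same way via product-to-sum and parts.
State is unnormalized: ∫|Ψ|² dx = 4.5244, and ∫Ψ*·V(x)·Ψ dx = 171.47, so ⟨V⟩ = 171.47 / 4.5244.
⟨V⟩ = 37.900.

37.9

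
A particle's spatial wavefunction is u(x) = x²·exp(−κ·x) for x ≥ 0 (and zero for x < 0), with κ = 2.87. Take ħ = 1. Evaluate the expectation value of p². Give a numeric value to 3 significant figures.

2.75

p² u = −ħ² d²u/dx²; ⟨p²⟩ = −ħ² ∫ u*·u'' dx / ∫|u|² dx.
Differentiate x²·exp(−κ·x) with the product rule; every integrand then reduces to terms xʲ·e^(−2κx) on [0, ∞), with ∫₀^∞ xʲ·e^(−2κx) dx = j!/(2κ)^(j+1).
State is unnormalized: ∫|u|² dx = 0.0038517, and ∫u*·(−ħ² u'') dx = 0.010575, so ⟨p²⟩ = 0.010575 / 0.0038517.
⟨p²⟩ = 2.7456.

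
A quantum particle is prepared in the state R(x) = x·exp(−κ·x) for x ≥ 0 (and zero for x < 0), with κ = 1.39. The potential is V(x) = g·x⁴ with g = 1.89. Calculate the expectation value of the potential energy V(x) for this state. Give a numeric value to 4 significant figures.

⟨V⟩ = ∫ V(x)·|R|² dx / ∫|R|² dx.
Every integrand reduces to terms xʲ·e^(−2κx) on [0, ∞); use ∫₀^∞ xʲ·e^(−2κx) dx = j!/(2κ)^(j+1).
State is unnormalized: ∫|R|² dx = 0.093088, and ∫R*·V(x)·R dx = 1.0604, so ⟨V⟩ = 1.0604 / 0.093088.
⟨V⟩ = 11.392.

11.39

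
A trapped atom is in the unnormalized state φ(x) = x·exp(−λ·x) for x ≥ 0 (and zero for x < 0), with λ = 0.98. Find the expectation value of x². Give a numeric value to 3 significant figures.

⟨x²⟩ = ∫ x²·|φ|² dx / ∫|φ|² dx (integrals over the domain).
Every integrand reduces to terms xʲ·e^(−2λx) on [0, ∞); use ∫₀^∞ xʲ·e^(−2λx) dx = j!/(2λ)^(j+1).
State is unnormalized: ∫|φ|² dx = 0.26562, and ∫φ*·x²·φ dx = 0.82972, so ⟨x²⟩ = 0.82972 / 0.26562.
⟨x²⟩ = 3.1237.

3.12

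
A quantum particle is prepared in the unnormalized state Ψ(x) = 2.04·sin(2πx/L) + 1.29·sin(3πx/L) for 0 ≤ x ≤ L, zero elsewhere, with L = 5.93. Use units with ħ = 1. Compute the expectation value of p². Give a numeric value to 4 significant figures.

1.524

p² Ψ = −ħ² d²Ψ/dx²; ⟨p²⟩ = −ħ² ∫ Ψ*·Ψ'' dx / ∫|Ψ|² dx.
d²/dx² sin(jπx/L) = −(jπ/L)²·sin(jπx/L); on 0 ≤ x ≤ L, ∫sin²(jπx/L) dx = L/2 and ∫sin(jπx/L)·sin(lπx/L) dx = 0 for j ≠ l, so only diagonal terms survive in ∫|Ψ|² and ∫Ψ·Ψ″; ∫Ψ·Ψ′ dx = [Ψ²/2] between the walls = 0.
State is unnormalized: ∫|Ψ|² dx = 17.273, and ∫Ψ*·(−ħ² Ψ'') dx = 26.316, so ⟨p²⟩ = 26.316 / 17.273.
⟨p²⟩ = 1.5235.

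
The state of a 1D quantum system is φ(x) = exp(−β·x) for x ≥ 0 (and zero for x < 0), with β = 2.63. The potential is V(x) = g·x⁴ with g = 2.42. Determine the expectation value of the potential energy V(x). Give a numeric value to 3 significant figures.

0.0759

⟨V⟩ = ∫ V(x)·|φ|² dx / ∫|φ|² dx.
Every integrand reduces to terms xʲ·e^(−2βx) on [0, ∞); use ∫₀^∞ xʲ·e^(−2βx) dx = j!/(2β)^(j+1).
State is unnormalized: ∫|φ|² dx = 0.19011, and ∫φ*·V(x)·φ dx = 0.014424, so ⟨V⟩ = 0.014424 / 0.19011.
⟨V⟩ = 0.075872.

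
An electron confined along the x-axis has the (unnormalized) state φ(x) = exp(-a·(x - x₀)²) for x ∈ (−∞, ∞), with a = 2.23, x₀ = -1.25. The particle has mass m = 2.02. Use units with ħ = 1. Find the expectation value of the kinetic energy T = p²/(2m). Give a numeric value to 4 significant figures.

0.5520

T = −(ħ²/2m) d²/dx², so ⟨T⟩ = −(ħ²/2m) ∫ φ*·φ'' dx / ∫|φ|² dx; with m = 2.02.
Gaussian moments (u = x − x₀): ∫u^(2j)·e^(−2au²) du = (2j−1)!!/(4a)^j · √(π/(2a)), odd powers integrate to 0; here √(π/(2a)) = 0.83928. Derivatives: d/dx e^(−au²) = −2au·e^(−au²), d²/dx² e^(−au²) = (4a²u² − 2a)·e^(−au²).
State is unnormalized: ∫|φ|² dx = 0.83928, and ∫φ*·(−ħ²/2m · φ'') dx = 0.46327, so ⟨T⟩ = 0.46327 / 0.83928.
⟨T⟩ = 0.55198.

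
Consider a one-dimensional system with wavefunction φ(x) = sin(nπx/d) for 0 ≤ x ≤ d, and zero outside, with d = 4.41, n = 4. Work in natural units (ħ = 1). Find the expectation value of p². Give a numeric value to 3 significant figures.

8.12

p² φ = −ħ² d²φ/dx²; ⟨p²⟩ = −ħ² ∫ φ*·φ'' dx / ∫|φ|² dx.
d/dx sin(nπx/d) = (nπ/d)·cos(nπx/d) and d²/dx² sin(nπx/d) = −(nπ/d)²·sin(nπx/d); on 0 ≤ x ≤ d, ∫sin²(nπx/d) dx = d/2 and ∫sin(nπx/d)·cos(nπx/d) dx = 0.
State is unnormalized: ∫|φ|² dx = 2.2050, and ∫φ*·(−ħ² φ'') dx = 17.904, so ⟨p²⟩ = 17.904 / 2.2050.
⟨p²⟩ = 8.1197.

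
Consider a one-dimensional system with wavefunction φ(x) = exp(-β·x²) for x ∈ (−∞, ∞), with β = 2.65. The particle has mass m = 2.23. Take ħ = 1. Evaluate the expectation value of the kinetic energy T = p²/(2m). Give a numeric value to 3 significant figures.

T = −(ħ²/2m) d²/dx², so ⟨T⟩ = −(ħ²/2m) ∫ φ*·φ'' dx / ∫|φ|² dx; with m = 2.23.
Gaussian moments: ∫x^(2j)·e^(−2βx²) dx = (2j−1)!!/(4β)^j · √(π/(2β)), odd powers integrate to 0; here √(π/(2β)) = 0.76990. Derivatives: d/dx e^(−βx²) = −2βx·e^(−βx²), d²/dx² e^(−βx²) = (4β²x² − 2β)·e^(−βx²).
State is unnormalized: ∫|φ|² dx = 0.76990, and ∫φ*·(−ħ²/2m · φ'') dx = 0.45745, so ⟨T⟩ = 0.45745 / 0.76990.
⟨T⟩ = 0.59417.

0.594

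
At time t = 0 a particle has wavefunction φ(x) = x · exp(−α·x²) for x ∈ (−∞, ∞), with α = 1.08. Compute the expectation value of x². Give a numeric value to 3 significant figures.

⟨x²⟩ = ∫ x²·|φ|² dx / ∫|φ|² dx (integrals over the domain).
Expand each integrand as polynomial × e^(−2αx²) and use ∫x^(2j)·e^(−2αx²) dx = (2j−1)!!/(4α)^j · √(π/(2α)), odd powers → 0; here √(π/(2α)) = 1.2060.
State is unnormalized: ∫|φ|² dx = 0.27917, and ∫φ*·x²·φ dx = 0.19387, so ⟨x²⟩ = 0.19387 / 0.27917.
⟨x²⟩ = 0.69444.

0.694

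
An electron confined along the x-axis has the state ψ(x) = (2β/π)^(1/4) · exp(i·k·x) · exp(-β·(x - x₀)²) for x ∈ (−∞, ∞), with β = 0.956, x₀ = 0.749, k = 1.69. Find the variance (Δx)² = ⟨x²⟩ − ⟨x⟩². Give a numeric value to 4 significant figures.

Compute ⟨x⟩ and ⟨x²⟩ separately, then (Δx)² = ⟨x²⟩ − ⟨x⟩².
Gaussian moments (u = x − x₀): ∫u^(2j)·e^(−2βu²) du = (2j−1)!!/(4β)^j · √(π/(2β)), odd powers integrate to 0; here √(π/(2β)) = 1.2818.
⟨x⟩ = 0.74900 and ⟨x²⟩ = 0.82251.
(Δx)² = 0.82251 − (0.74900)² = 0.26151.

0.2615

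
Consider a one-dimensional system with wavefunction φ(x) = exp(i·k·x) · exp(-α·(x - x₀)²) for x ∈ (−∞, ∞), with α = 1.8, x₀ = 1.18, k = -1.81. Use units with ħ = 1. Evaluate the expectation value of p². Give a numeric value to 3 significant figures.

5.08

p² φ = −ħ² d²φ/dx²; ⟨p²⟩ = −ħ² ∫ φ*·φ'' dx / ∫|φ|² dx.
Gaussian moments (u = x − x₀): ∫u^(2j)·e^(−2αu²) du = (2j−1)!!/(4α)^j · √(π/(2α)), odd powers integrate to 0; here √(π/(2α)) = 0.93417. Derivatives: φ′ = (ik − 2αu)·φ, φ″ = ((ik − 2αu)² − 2α)·φ; the odd-in-u pieces drop out.
State is unnormalized: ∫|φ|² dx = 0.93417, and ∫φ*·(−ħ² φ'') dx = 4.7419, so ⟨p²⟩ = 4.7419 / 0.93417.
⟨p²⟩ = 5.0761.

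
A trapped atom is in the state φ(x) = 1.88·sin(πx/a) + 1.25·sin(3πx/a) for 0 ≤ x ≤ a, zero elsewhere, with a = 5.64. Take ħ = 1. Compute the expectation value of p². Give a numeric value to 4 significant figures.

1.071

p² φ = −ħ² d²φ/dx²; ⟨p²⟩ = −ħ² ∫ φ*·φ'' dx / ∫|φ|² dx.
d²/dx² sin(jπx/a) = −(jπ/a)²·sin(jπx/a); on 0 ≤ x ≤ a, ∫sin²(jπx/a) dx = a/2 and ∫sin(jπx/a)·sin(lπx/a) dx = 0 for j ≠ l, so only diagonal terms survive in ∫|φ|² and ∫φ·φ″; ∫φ·φ′ dx = [φ²/2] between the walls = 0.
State is unnormalized: ∫|φ|² dx = 14.373, and ∫φ*·(−ħ² φ'') dx = 15.397, so ⟨p²⟩ = 15.397 / 14.373.
⟨p²⟩ = 1.0712.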